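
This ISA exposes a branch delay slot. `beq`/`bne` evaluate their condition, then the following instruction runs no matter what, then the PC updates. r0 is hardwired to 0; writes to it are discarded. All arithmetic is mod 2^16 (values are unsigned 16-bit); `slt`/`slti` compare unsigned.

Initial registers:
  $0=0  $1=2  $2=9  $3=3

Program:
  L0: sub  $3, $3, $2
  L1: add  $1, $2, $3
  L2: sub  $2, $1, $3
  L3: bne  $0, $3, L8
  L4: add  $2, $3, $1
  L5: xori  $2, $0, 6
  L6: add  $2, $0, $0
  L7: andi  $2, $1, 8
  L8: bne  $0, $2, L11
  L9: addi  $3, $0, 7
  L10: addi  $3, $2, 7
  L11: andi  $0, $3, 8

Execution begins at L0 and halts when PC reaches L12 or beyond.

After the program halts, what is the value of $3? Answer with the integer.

  step pc=0: sub  $3, $3, $2  regs=(0,2,9,65530)
  step pc=1: add  $1, $2, $3  regs=(0,3,9,65530)
  step pc=2: sub  $2, $1, $3  regs=(0,3,9,65530)
  step pc=3: bne  $0, $3, L8  cond=T  regs=(0,3,9,65530)
  step pc=4: add  $2, $3, $1  regs=(0,3,65533,65530)
  step pc=8: bne  $0, $2, L11  cond=T  regs=(0,3,65533,65530)
  step pc=9: addi  $3, $0, 7  regs=(0,3,65533,7)
  step pc=11: andi  $0, $3, 8  regs=(0,3,65533,7)

7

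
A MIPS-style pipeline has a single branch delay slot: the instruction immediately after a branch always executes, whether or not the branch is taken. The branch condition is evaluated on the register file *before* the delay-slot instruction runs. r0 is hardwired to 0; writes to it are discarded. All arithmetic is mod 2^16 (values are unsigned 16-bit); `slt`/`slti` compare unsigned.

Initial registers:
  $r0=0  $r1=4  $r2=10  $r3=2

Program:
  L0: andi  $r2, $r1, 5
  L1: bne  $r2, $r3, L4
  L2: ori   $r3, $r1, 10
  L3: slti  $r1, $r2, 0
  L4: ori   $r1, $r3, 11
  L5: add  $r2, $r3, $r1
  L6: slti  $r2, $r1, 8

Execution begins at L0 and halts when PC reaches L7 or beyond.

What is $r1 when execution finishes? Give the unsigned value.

[0] andi  $r2, $r1, 5  →  {$r0:0, $r1:4, $r2:4, $r3:2}
[1] bne  $r2, $r3, L4  →  {$r0:0, $r1:4, $r2:4, $r3:2}  ⟨branch taken⟩
[2] ori   $r3, $r1, 10  →  {$r0:0, $r1:4, $r2:4, $r3:14}
[4] ori   $r1, $r3, 11  →  {$r0:0, $r1:15, $r2:4, $r3:14}
[5] add  $r2, $r3, $r1  →  {$r0:0, $r1:15, $r2:29, $r3:14}
[6] slti  $r2, $r1, 8  →  {$r0:0, $r1:15, $r2:0, $r3:14}

15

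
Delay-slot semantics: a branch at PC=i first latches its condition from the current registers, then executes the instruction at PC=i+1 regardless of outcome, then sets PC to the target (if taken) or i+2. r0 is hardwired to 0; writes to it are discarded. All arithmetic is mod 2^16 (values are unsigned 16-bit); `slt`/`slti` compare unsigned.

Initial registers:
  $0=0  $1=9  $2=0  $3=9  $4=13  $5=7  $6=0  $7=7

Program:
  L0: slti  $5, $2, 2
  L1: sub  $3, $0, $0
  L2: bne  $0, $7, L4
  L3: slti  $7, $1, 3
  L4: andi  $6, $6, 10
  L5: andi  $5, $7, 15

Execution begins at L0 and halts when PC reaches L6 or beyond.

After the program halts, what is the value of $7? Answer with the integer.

#0 slti  $5, $2, 2 ; 0/9/0/9/13/1/0/7
#1 sub  $3, $0, $0 ; 0/9/0/0/13/1/0/7
#2 bne  $0, $7, L4 ; 0/9/0/0/13/1/0/7 ; →target
#3 slti  $7, $1, 3 ; 0/9/0/0/13/1/0/0
#4 andi  $6, $6, 10 ; 0/9/0/0/13/1/0/0
#5 andi  $5, $7, 15 ; 0/9/0/0/13/0/0/0

0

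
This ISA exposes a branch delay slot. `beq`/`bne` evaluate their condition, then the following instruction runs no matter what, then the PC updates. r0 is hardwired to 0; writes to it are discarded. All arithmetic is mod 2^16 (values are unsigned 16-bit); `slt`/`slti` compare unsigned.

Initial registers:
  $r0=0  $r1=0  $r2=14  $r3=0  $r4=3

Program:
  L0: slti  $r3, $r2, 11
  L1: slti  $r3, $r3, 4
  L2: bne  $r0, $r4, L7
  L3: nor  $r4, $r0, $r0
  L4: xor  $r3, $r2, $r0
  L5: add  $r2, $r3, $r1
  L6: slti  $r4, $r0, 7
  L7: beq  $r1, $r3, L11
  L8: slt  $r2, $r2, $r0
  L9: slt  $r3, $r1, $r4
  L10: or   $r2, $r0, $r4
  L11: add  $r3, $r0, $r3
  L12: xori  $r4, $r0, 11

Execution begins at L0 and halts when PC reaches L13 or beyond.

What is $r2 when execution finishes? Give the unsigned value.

  step pc=0: slti  $r3, $r2, 11  regs=(0,0,14,0,3)
  step pc=1: slti  $r3, $r3, 4  regs=(0,0,14,1,3)
  step pc=2: bne  $r0, $r4, L7  cond=T  regs=(0,0,14,1,3)
  step pc=3: nor  $r4, $r0, $r0  regs=(0,0,14,1,65535)
  step pc=7: beq  $r1, $r3, L11  cond=F  regs=(0,0,14,1,65535)
  step pc=8: slt  $r2, $r2, $r0  regs=(0,0,0,1,65535)
  step pc=9: slt  $r3, $r1, $r4  regs=(0,0,0,1,65535)
  step pc=10: or   $r2, $r0, $r4  regs=(0,0,65535,1,65535)
  step pc=11: add  $r3, $r0, $r3  regs=(0,0,65535,1,65535)
  step pc=12: xori  $r4, $r0, 11  regs=(0,0,65535,1,11)

65535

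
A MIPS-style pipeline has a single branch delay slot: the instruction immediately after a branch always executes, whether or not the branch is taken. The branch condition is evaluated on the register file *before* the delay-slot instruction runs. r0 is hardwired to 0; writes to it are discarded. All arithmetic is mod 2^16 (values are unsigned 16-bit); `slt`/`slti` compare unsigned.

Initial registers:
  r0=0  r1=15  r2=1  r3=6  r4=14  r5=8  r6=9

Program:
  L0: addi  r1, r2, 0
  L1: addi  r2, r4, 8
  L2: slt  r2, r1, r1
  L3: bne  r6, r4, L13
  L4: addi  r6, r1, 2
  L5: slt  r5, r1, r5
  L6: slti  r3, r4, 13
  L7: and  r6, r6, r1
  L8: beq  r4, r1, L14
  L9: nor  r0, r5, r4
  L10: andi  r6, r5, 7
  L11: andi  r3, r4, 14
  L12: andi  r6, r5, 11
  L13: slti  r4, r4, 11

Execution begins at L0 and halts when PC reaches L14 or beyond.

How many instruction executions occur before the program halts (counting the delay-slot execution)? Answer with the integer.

6

  step pc=0: addi  r1, r2, 0  regs=(0,1,1,6,14,8,9)
  step pc=1: addi  r2, r4, 8  regs=(0,1,22,6,14,8,9)
  step pc=2: slt  r2, r1, r1  regs=(0,1,0,6,14,8,9)
  step pc=3: bne  r6, r4, L13  cond=T  regs=(0,1,0,6,14,8,9)
  step pc=4: addi  r6, r1, 2  regs=(0,1,0,6,14,8,3)
  step pc=13: slti  r4, r4, 11  regs=(0,1,0,6,0,8,3)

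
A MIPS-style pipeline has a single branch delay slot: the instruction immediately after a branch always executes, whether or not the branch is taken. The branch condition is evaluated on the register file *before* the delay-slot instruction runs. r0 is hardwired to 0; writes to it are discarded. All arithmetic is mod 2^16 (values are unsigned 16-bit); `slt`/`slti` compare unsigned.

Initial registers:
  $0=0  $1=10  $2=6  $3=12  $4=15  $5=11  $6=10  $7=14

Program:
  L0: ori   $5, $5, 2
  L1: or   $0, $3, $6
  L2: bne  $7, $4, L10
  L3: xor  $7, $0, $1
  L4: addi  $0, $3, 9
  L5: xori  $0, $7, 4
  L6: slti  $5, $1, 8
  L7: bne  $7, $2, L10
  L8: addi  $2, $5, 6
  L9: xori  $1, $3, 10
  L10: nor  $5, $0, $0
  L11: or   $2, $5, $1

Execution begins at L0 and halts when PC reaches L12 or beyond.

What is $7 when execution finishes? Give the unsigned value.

10

[0] ori   $5, $5, 2  →  {$0:0, $1:10, $2:6, $3:12, $4:15, $5:11, $6:10, $7:14}
[1] or   $0, $3, $6  →  {$0:0, $1:10, $2:6, $3:12, $4:15, $5:11, $6:10, $7:14}
[2] bne  $7, $4, L10  →  {$0:0, $1:10, $2:6, $3:12, $4:15, $5:11, $6:10, $7:14}  ⟨branch taken⟩
[3] xor  $7, $0, $1  →  {$0:0, $1:10, $2:6, $3:12, $4:15, $5:11, $6:10, $7:10}
[10] nor  $5, $0, $0  →  {$0:0, $1:10, $2:6, $3:12, $4:15, $5:65535, $6:10, $7:10}
[11] or   $2, $5, $1  →  {$0:0, $1:10, $2:65535, $3:12, $4:15, $5:65535, $6:10, $7:10}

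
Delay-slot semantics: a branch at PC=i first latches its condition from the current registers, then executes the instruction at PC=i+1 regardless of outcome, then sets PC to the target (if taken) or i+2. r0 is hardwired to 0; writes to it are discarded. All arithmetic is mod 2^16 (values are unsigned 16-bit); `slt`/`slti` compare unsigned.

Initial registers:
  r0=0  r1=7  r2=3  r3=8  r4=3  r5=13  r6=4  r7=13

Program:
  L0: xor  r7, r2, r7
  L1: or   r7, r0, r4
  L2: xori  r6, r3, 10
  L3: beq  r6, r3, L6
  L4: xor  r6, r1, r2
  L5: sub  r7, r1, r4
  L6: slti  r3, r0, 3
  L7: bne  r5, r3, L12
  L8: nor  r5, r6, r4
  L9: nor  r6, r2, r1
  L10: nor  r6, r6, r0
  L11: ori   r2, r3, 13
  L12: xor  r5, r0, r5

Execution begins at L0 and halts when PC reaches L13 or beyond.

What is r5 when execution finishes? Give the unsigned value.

65528

[0] xor  r7, r2, r7  →  {r0:0, r1:7, r2:3, r3:8, r4:3, r5:13, r6:4, r7:14}
[1] or   r7, r0, r4  →  {r0:0, r1:7, r2:3, r3:8, r4:3, r5:13, r6:4, r7:3}
[2] xori  r6, r3, 10  →  {r0:0, r1:7, r2:3, r3:8, r4:3, r5:13, r6:2, r7:3}
[3] beq  r6, r3, L6  →  {r0:0, r1:7, r2:3, r3:8, r4:3, r5:13, r6:2, r7:3}  ⟨branch fallthrough⟩
[4] xor  r6, r1, r2  →  {r0:0, r1:7, r2:3, r3:8, r4:3, r5:13, r6:4, r7:3}
[5] sub  r7, r1, r4  →  {r0:0, r1:7, r2:3, r3:8, r4:3, r5:13, r6:4, r7:4}
[6] slti  r3, r0, 3  →  {r0:0, r1:7, r2:3, r3:1, r4:3, r5:13, r6:4, r7:4}
[7] bne  r5, r3, L12  →  {r0:0, r1:7, r2:3, r3:1, r4:3, r5:13, r6:4, r7:4}  ⟨branch taken⟩
[8] nor  r5, r6, r4  →  {r0:0, r1:7, r2:3, r3:1, r4:3, r5:65528, r6:4, r7:4}
[12] xor  r5, r0, r5  →  {r0:0, r1:7, r2:3, r3:1, r4:3, r5:65528, r6:4, r7:4}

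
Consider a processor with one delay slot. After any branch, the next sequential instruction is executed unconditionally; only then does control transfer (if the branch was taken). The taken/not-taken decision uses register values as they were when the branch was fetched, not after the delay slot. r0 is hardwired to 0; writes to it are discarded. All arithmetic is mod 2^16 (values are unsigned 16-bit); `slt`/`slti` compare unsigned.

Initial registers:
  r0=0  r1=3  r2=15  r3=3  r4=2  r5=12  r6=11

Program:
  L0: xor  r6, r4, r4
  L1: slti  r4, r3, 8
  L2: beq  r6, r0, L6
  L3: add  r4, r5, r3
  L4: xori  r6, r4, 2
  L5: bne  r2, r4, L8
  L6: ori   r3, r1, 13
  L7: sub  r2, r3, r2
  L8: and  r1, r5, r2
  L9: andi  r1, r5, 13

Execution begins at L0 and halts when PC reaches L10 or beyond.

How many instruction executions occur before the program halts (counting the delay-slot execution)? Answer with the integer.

8

[0] xor  r6, r4, r4  →  {r0:0, r1:3, r2:15, r3:3, r4:2, r5:12, r6:0}
[1] slti  r4, r3, 8  →  {r0:0, r1:3, r2:15, r3:3, r4:1, r5:12, r6:0}
[2] beq  r6, r0, L6  →  {r0:0, r1:3, r2:15, r3:3, r4:1, r5:12, r6:0}  ⟨branch taken⟩
[3] add  r4, r5, r3  →  {r0:0, r1:3, r2:15, r3:3, r4:15, r5:12, r6:0}
[6] ori   r3, r1, 13  →  {r0:0, r1:3, r2:15, r3:15, r4:15, r5:12, r6:0}
[7] sub  r2, r3, r2  →  {r0:0, r1:3, r2:0, r3:15, r4:15, r5:12, r6:0}
[8] and  r1, r5, r2  →  {r0:0, r1:0, r2:0, r3:15, r4:15, r5:12, r6:0}
[9] andi  r1, r5, 13  →  {r0:0, r1:12, r2:0, r3:15, r4:15, r5:12, r6:0}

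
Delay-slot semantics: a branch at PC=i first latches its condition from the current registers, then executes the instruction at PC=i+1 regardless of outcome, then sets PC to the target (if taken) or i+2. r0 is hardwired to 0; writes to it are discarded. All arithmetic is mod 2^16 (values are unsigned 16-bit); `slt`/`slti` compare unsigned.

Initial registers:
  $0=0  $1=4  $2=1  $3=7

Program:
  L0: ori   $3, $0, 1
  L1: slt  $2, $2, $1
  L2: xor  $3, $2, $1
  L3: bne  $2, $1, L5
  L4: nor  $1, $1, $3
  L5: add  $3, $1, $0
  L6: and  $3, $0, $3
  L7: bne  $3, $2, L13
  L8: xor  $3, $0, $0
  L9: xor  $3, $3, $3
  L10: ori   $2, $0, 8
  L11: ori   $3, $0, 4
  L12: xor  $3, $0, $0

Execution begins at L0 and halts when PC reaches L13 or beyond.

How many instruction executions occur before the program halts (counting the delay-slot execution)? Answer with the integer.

9

PC=0  ori   $3, $0, 1        | $0=0 $1=4 $2=1 $3=1
PC=1  slt  $2, $2, $1        | $0=0 $1=4 $2=1 $3=1
PC=2  xor  $3, $2, $1        | $0=0 $1=4 $2=1 $3=5
PC=3  bne  $2, $1, L5        | $0=0 $1=4 $2=1 $3=5  [TAKEN]
PC=4  nor  $1, $1, $3        | $0=0 $1=65530 $2=1 $3=5
PC=5  add  $3, $1, $0        | $0=0 $1=65530 $2=1 $3=65530
PC=6  and  $3, $0, $3        | $0=0 $1=65530 $2=1 $3=0
PC=7  bne  $3, $2, L13       | $0=0 $1=65530 $2=1 $3=0  [TAKEN]
PC=8  xor  $3, $0, $0        | $0=0 $1=65530 $2=1 $3=0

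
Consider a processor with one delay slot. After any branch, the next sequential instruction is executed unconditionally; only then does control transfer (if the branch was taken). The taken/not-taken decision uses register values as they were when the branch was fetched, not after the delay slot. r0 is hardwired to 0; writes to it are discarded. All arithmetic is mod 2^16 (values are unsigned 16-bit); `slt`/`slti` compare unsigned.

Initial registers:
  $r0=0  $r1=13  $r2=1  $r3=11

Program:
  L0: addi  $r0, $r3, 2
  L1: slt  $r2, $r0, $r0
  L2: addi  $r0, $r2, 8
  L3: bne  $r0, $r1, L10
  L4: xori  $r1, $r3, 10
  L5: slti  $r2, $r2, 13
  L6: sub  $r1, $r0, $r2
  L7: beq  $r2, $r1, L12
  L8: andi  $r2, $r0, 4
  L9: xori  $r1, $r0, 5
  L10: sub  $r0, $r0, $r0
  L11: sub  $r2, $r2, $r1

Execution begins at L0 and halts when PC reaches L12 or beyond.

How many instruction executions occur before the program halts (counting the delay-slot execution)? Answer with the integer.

7

#0 addi  $r0, $r3, 2 ; 0/13/1/11
#1 slt  $r2, $r0, $r0 ; 0/13/0/11
#2 addi  $r0, $r2, 8 ; 0/13/0/11
#3 bne  $r0, $r1, L10 ; 0/13/0/11 ; →target
#4 xori  $r1, $r3, 10 ; 0/1/0/11
#10 sub  $r0, $r0, $r0 ; 0/1/0/11
#11 sub  $r2, $r2, $r1 ; 0/1/65535/11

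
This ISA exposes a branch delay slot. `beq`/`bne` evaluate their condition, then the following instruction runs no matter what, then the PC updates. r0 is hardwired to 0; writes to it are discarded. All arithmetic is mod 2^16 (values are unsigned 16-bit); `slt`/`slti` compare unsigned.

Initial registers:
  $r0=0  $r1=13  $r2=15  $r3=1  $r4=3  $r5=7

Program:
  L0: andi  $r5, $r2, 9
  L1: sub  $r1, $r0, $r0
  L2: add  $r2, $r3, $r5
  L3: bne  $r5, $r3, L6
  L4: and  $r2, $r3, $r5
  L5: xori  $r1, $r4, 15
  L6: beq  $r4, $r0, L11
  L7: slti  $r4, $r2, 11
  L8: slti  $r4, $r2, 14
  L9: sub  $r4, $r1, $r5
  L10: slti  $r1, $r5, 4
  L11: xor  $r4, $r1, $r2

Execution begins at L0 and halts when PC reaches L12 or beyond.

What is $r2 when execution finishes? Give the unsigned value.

#0 andi  $r5, $r2, 9 ; 0/13/15/1/3/9
#1 sub  $r1, $r0, $r0 ; 0/0/15/1/3/9
#2 add  $r2, $r3, $r5 ; 0/0/10/1/3/9
#3 bne  $r5, $r3, L6 ; 0/0/10/1/3/9 ; →target
#4 and  $r2, $r3, $r5 ; 0/0/1/1/3/9
#6 beq  $r4, $r0, L11 ; 0/0/1/1/3/9 ; →fallthru
#7 slti  $r4, $r2, 11 ; 0/0/1/1/1/9
#8 slti  $r4, $r2, 14 ; 0/0/1/1/1/9
#9 sub  $r4, $r1, $r5 ; 0/0/1/1/65527/9
#10 slti  $r1, $r5, 4 ; 0/0/1/1/65527/9
#11 xor  $r4, $r1, $r2 ; 0/0/1/1/1/9

1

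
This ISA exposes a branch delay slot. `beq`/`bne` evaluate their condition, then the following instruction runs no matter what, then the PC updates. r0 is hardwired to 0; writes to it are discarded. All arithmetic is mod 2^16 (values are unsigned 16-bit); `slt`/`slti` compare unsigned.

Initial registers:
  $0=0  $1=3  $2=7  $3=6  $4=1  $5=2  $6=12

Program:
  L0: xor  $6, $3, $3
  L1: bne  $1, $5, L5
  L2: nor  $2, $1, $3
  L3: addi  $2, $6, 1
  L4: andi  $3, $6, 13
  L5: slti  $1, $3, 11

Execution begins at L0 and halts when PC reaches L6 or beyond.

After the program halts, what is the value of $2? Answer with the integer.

PC=0  xor  $6, $3, $3        | $0=0 $1=3 $2=7 $3=6 $4=1 $5=2 $6=0
PC=1  bne  $1, $5, L5        | $0=0 $1=3 $2=7 $3=6 $4=1 $5=2 $6=0  [TAKEN]
PC=2  nor  $2, $1, $3        | $0=0 $1=3 $2=65528 $3=6 $4=1 $5=2 $6=0
PC=5  slti  $1, $3, 11       | $0=0 $1=1 $2=65528 $3=6 $4=1 $5=2 $6=0

65528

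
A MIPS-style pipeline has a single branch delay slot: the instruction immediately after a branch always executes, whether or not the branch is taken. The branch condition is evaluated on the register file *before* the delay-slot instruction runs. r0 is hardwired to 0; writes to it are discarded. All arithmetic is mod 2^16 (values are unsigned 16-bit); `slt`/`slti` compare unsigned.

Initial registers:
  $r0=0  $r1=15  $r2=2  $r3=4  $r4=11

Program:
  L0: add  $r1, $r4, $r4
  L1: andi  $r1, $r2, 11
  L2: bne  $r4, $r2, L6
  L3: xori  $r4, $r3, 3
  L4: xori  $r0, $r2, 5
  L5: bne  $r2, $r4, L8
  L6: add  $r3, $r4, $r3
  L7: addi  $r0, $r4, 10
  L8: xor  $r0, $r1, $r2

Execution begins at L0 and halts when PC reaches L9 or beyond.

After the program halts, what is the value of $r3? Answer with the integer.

  step pc=0: add  $r1, $r4, $r4  regs=(0,22,2,4,11)
  step pc=1: andi  $r1, $r2, 11  regs=(0,2,2,4,11)
  step pc=2: bne  $r4, $r2, L6  cond=T  regs=(0,2,2,4,11)
  step pc=3: xori  $r4, $r3, 3  regs=(0,2,2,4,7)
  step pc=6: add  $r3, $r4, $r3  regs=(0,2,2,11,7)
  step pc=7: addi  $r0, $r4, 10  regs=(0,2,2,11,7)
  step pc=8: xor  $r0, $r1, $r2  regs=(0,2,2,11,7)

11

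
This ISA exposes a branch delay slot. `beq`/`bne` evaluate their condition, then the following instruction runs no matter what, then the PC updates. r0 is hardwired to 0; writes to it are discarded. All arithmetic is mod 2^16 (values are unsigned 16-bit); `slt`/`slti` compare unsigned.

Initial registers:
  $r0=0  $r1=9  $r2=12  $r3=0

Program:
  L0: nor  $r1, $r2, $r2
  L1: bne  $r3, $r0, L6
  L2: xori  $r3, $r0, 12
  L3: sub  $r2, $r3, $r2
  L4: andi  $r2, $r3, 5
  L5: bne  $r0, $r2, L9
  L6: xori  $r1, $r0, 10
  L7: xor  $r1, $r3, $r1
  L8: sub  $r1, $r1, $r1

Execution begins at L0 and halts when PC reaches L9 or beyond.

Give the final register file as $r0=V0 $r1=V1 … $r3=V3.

PC=0  nor  $r1, $r2, $r2     | $r0=0 $r1=65523 $r2=12 $r3=0
PC=1  bne  $r3, $r0, L6      | $r0=0 $r1=65523 $r2=12 $r3=0  [not taken]
PC=2  xori  $r3, $r0, 12     | $r0=0 $r1=65523 $r2=12 $r3=12
PC=3  sub  $r2, $r3, $r2     | $r0=0 $r1=65523 $r2=0 $r3=12
PC=4  andi  $r2, $r3, 5      | $r0=0 $r1=65523 $r2=4 $r3=12
PC=5  bne  $r0, $r2, L9      | $r0=0 $r1=65523 $r2=4 $r3=12  [TAKEN]
PC=6  xori  $r1, $r0, 10     | $r0=0 $r1=10 $r2=4 $r3=12

$r0=0 $r1=10 $r2=4 $r3=12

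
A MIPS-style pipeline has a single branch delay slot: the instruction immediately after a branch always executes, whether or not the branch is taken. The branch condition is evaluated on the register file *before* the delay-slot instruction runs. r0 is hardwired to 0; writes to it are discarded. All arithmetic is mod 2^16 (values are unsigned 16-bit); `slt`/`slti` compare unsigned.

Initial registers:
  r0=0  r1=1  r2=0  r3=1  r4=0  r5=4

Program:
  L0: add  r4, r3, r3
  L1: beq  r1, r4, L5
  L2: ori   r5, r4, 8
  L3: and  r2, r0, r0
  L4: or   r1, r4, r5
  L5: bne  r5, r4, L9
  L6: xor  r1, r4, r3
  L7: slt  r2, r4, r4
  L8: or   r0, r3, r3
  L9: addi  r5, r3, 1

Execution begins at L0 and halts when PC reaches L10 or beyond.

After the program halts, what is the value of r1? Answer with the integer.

3

  step pc=0: add  r4, r3, r3  regs=(0,1,0,1,2,4)
  step pc=1: beq  r1, r4, L5  cond=F  regs=(0,1,0,1,2,4)
  step pc=2: ori   r5, r4, 8  regs=(0,1,0,1,2,10)
  step pc=3: and  r2, r0, r0  regs=(0,1,0,1,2,10)
  step pc=4: or   r1, r4, r5  regs=(0,10,0,1,2,10)
  step pc=5: bne  r5, r4, L9  cond=T  regs=(0,10,0,1,2,10)
  step pc=6: xor  r1, r4, r3  regs=(0,3,0,1,2,10)
  step pc=9: addi  r5, r3, 1  regs=(0,3,0,1,2,2)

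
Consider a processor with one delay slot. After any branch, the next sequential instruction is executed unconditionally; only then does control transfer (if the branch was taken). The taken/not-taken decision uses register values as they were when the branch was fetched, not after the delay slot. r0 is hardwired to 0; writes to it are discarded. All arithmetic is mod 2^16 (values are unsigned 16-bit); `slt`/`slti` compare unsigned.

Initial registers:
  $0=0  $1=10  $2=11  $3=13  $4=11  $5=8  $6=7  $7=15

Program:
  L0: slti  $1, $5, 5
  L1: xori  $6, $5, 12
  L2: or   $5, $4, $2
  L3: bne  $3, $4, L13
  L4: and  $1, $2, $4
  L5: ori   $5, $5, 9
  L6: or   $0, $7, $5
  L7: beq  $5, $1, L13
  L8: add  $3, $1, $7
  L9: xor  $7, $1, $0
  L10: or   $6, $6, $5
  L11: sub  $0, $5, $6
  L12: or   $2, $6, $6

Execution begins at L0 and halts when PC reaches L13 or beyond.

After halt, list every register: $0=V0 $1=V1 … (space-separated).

[0] slti  $1, $5, 5  →  {$0:0, $1:0, $2:11, $3:13, $4:11, $5:8, $6:7, $7:15}
[1] xori  $6, $5, 12  →  {$0:0, $1:0, $2:11, $3:13, $4:11, $5:8, $6:4, $7:15}
[2] or   $5, $4, $2  →  {$0:0, $1:0, $2:11, $3:13, $4:11, $5:11, $6:4, $7:15}
[3] bne  $3, $4, L13  →  {$0:0, $1:0, $2:11, $3:13, $4:11, $5:11, $6:4, $7:15}  ⟨branch taken⟩
[4] and  $1, $2, $4  →  {$0:0, $1:11, $2:11, $3:13, $4:11, $5:11, $6:4, $7:15}

$0=0 $1=11 $2=11 $3=13 $4=11 $5=11 $6=4 $7=15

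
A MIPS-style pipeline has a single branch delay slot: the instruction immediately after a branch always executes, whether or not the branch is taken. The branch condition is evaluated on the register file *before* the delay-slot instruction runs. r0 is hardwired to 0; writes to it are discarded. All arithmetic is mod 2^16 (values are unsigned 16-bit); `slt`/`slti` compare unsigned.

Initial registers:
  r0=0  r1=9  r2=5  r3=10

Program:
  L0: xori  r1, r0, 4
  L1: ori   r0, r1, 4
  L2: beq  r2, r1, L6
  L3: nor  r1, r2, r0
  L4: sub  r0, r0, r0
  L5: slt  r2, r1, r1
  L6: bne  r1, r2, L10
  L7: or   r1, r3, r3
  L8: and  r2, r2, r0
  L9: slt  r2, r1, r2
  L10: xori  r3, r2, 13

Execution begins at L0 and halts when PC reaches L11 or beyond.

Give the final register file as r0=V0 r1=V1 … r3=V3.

r0=0 r1=10 r2=0 r3=13

  step pc=0: xori  r1, r0, 4  regs=(0,4,5,10)
  step pc=1: ori   r0, r1, 4  regs=(0,4,5,10)
  step pc=2: beq  r2, r1, L6  cond=F  regs=(0,4,5,10)
  step pc=3: nor  r1, r2, r0  regs=(0,65530,5,10)
  step pc=4: sub  r0, r0, r0  regs=(0,65530,5,10)
  step pc=5: slt  r2, r1, r1  regs=(0,65530,0,10)
  step pc=6: bne  r1, r2, L10  cond=T  regs=(0,65530,0,10)
  step pc=7: or   r1, r3, r3  regs=(0,10,0,10)
  step pc=10: xori  r3, r2, 13  regs=(0,10,0,13)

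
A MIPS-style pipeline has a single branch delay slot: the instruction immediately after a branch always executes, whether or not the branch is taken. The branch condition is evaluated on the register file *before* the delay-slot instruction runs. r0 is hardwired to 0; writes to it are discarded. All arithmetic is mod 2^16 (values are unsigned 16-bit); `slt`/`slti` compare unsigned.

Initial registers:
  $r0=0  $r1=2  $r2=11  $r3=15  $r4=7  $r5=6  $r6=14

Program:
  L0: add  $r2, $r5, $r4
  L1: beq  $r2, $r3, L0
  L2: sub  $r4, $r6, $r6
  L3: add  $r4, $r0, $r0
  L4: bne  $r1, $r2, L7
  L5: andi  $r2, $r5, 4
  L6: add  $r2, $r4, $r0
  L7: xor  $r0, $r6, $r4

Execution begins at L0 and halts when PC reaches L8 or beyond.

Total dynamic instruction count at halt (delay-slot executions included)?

  step pc=0: add  $r2, $r5, $r4  regs=(0,2,13,15,7,6,14)
  step pc=1: beq  $r2, $r3, L0  cond=F  regs=(0,2,13,15,7,6,14)
  step pc=2: sub  $r4, $r6, $r6  regs=(0,2,13,15,0,6,14)
  step pc=3: add  $r4, $r0, $r0  regs=(0,2,13,15,0,6,14)
  step pc=4: bne  $r1, $r2, L7  cond=T  regs=(0,2,13,15,0,6,14)
  step pc=5: andi  $r2, $r5, 4  regs=(0,2,4,15,0,6,14)
  step pc=7: xor  $r0, $r6, $r4  regs=(0,2,4,15,0,6,14)

7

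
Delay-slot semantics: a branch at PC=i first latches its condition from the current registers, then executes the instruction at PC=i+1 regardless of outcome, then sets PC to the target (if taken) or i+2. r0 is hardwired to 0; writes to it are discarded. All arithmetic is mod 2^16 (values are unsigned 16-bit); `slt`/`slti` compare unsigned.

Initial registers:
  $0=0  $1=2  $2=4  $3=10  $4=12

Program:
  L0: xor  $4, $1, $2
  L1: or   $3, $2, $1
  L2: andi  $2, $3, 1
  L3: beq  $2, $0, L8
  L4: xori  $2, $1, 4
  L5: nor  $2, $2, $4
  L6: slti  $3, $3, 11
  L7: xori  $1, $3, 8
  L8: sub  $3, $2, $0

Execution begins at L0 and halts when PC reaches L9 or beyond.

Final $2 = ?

PC=0  xor  $4, $1, $2        | $0=0 $1=2 $2=4 $3=10 $4=6
PC=1  or   $3, $2, $1        | $0=0 $1=2 $2=4 $3=6 $4=6
PC=2  andi  $2, $3, 1        | $0=0 $1=2 $2=0 $3=6 $4=6
PC=3  beq  $2, $0, L8        | $0=0 $1=2 $2=0 $3=6 $4=6  [TAKEN]
PC=4  xori  $2, $1, 4        | $0=0 $1=2 $2=6 $3=6 $4=6
PC=8  sub  $3, $2, $0        | $0=0 $1=2 $2=6 $3=6 $4=6

6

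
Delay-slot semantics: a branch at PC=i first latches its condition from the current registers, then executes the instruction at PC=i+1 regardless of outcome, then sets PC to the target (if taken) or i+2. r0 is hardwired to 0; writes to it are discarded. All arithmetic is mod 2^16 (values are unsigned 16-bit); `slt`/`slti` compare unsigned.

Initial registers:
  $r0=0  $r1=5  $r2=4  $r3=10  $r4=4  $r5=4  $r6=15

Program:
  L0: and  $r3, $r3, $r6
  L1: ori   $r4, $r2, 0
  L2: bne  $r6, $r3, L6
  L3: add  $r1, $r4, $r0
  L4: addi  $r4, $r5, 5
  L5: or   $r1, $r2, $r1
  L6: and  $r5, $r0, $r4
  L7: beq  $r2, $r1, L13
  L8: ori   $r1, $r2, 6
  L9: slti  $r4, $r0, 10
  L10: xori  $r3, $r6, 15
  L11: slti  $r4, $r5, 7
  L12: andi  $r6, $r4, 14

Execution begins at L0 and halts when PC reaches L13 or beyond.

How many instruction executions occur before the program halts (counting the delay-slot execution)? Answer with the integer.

[0] and  $r3, $r3, $r6  →  {$r0:0, $r1:5, $r2:4, $r3:10, $r4:4, $r5:4, $r6:15}
[1] ori   $r4, $r2, 0  →  {$r0:0, $r1:5, $r2:4, $r3:10, $r4:4, $r5:4, $r6:15}
[2] bne  $r6, $r3, L6  →  {$r0:0, $r1:5, $r2:4, $r3:10, $r4:4, $r5:4, $r6:15}  ⟨branch taken⟩
[3] add  $r1, $r4, $r0  →  {$r0:0, $r1:4, $r2:4, $r3:10, $r4:4, $r5:4, $r6:15}
[6] and  $r5, $r0, $r4  →  {$r0:0, $r1:4, $r2:4, $r3:10, $r4:4, $r5:0, $r6:15}
[7] beq  $r2, $r1, L13  →  {$r0:0, $r1:4, $r2:4, $r3:10, $r4:4, $r5:0, $r6:15}  ⟨branch taken⟩
[8] ori   $r1, $r2, 6  →  {$r0:0, $r1:6, $r2:4, $r3:10, $r4:4, $r5:0, $r6:15}

7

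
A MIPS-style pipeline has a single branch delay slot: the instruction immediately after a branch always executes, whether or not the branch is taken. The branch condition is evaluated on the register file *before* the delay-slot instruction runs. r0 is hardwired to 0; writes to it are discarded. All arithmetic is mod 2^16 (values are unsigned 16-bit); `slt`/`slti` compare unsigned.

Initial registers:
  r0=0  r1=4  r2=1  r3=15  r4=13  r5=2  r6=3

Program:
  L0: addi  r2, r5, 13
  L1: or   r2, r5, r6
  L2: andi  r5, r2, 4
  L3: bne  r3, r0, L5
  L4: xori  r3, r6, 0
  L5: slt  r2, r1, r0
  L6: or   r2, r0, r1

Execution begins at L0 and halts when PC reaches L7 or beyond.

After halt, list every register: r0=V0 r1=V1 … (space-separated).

[0] addi  r2, r5, 13  →  {r0:0, r1:4, r2:15, r3:15, r4:13, r5:2, r6:3}
[1] or   r2, r5, r6  →  {r0:0, r1:4, r2:3, r3:15, r4:13, r5:2, r6:3}
[2] andi  r5, r2, 4  →  {r0:0, r1:4, r2:3, r3:15, r4:13, r5:0, r6:3}
[3] bne  r3, r0, L5  →  {r0:0, r1:4, r2:3, r3:15, r4:13, r5:0, r6:3}  ⟨branch taken⟩
[4] xori  r3, r6, 0  →  {r0:0, r1:4, r2:3, r3:3, r4:13, r5:0, r6:3}
[5] slt  r2, r1, r0  →  {r0:0, r1:4, r2:0, r3:3, r4:13, r5:0, r6:3}
[6] or   r2, r0, r1  →  {r0:0, r1:4, r2:4, r3:3, r4:13, r5:0, r6:3}

r0=0 r1=4 r2=4 r3=3 r4=13 r5=0 r6=3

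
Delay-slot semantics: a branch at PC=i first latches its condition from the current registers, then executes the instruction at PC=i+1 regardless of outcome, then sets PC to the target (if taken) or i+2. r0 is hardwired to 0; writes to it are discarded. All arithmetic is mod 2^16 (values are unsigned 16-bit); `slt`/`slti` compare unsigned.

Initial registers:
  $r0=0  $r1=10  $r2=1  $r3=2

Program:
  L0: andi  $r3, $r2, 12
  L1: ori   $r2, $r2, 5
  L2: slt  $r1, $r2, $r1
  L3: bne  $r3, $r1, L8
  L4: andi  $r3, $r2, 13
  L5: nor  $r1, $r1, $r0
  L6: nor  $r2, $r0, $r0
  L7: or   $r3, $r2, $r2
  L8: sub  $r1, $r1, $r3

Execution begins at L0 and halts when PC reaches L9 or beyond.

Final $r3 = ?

  step pc=0: andi  $r3, $r2, 12  regs=(0,10,1,0)
  step pc=1: ori   $r2, $r2, 5  regs=(0,10,5,0)
  step pc=2: slt  $r1, $r2, $r1  regs=(0,1,5,0)
  step pc=3: bne  $r3, $r1, L8  cond=T  regs=(0,1,5,0)
  step pc=4: andi  $r3, $r2, 13  regs=(0,1,5,5)
  step pc=8: sub  $r1, $r1, $r3  regs=(0,65532,5,5)

5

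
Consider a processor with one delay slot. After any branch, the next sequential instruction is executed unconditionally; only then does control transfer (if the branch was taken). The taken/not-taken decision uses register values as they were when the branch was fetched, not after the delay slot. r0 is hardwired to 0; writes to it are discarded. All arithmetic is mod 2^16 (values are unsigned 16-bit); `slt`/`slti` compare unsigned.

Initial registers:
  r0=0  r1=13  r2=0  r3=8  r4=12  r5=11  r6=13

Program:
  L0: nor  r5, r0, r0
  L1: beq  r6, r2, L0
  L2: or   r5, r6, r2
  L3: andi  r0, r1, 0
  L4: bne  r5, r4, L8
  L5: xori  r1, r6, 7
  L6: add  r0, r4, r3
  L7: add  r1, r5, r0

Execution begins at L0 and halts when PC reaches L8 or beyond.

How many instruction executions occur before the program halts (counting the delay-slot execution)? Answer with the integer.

6

#0 nor  r5, r0, r0 ; 0/13/0/8/12/65535/13
#1 beq  r6, r2, L0 ; 0/13/0/8/12/65535/13 ; →fallthru
#2 or   r5, r6, r2 ; 0/13/0/8/12/13/13
#3 andi  r0, r1, 0 ; 0/13/0/8/12/13/13
#4 bne  r5, r4, L8 ; 0/13/0/8/12/13/13 ; →target
#5 xori  r1, r6, 7 ; 0/10/0/8/12/13/13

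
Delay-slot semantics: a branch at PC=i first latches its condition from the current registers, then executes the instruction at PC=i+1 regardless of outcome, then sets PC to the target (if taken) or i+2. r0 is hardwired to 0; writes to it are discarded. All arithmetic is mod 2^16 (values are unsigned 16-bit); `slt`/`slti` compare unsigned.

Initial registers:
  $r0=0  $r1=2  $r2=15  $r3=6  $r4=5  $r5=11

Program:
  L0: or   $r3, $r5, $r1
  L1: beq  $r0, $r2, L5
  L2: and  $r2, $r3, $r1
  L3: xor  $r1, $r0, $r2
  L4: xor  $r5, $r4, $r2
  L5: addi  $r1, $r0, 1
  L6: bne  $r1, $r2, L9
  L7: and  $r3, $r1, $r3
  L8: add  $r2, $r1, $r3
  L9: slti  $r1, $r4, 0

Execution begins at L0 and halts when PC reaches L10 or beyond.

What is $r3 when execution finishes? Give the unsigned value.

1

PC=0  or   $r3, $r5, $r1     | $r0=0 $r1=2 $r2=15 $r3=11 $r4=5 $r5=11
PC=1  beq  $r0, $r2, L5      | $r0=0 $r1=2 $r2=15 $r3=11 $r4=5 $r5=11  [not taken]
PC=2  and  $r2, $r3, $r1     | $r0=0 $r1=2 $r2=2 $r3=11 $r4=5 $r5=11
PC=3  xor  $r1, $r0, $r2     | $r0=0 $r1=2 $r2=2 $r3=11 $r4=5 $r5=11
PC=4  xor  $r5, $r4, $r2     | $r0=0 $r1=2 $r2=2 $r3=11 $r4=5 $r5=7
PC=5  addi  $r1, $r0, 1      | $r0=0 $r1=1 $r2=2 $r3=11 $r4=5 $r5=7
PC=6  bne  $r1, $r2, L9      | $r0=0 $r1=1 $r2=2 $r3=11 $r4=5 $r5=7  [TAKEN]
PC=7  and  $r3, $r1, $r3     | $r0=0 $r1=1 $r2=2 $r3=1 $r4=5 $r5=7
PC=9  slti  $r1, $r4, 0      | $r0=0 $r1=0 $r2=2 $r3=1 $r4=5 $r5=7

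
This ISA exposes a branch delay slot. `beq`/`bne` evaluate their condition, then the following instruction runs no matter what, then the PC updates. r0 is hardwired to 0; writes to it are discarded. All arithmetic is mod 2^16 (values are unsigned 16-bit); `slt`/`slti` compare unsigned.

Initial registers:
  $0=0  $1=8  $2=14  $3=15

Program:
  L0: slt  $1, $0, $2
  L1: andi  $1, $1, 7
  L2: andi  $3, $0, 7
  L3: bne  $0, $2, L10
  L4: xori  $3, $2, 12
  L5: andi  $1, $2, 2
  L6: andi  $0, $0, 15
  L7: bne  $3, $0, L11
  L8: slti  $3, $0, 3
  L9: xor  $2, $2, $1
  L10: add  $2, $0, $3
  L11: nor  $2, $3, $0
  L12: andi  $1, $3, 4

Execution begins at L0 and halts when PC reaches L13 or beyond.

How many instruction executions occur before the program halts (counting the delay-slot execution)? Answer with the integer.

[0] slt  $1, $0, $2  →  {$0:0, $1:1, $2:14, $3:15}
[1] andi  $1, $1, 7  →  {$0:0, $1:1, $2:14, $3:15}
[2] andi  $3, $0, 7  →  {$0:0, $1:1, $2:14, $3:0}
[3] bne  $0, $2, L10  →  {$0:0, $1:1, $2:14, $3:0}  ⟨branch taken⟩
[4] xori  $3, $2, 12  →  {$0:0, $1:1, $2:14, $3:2}
[10] add  $2, $0, $3  →  {$0:0, $1:1, $2:2, $3:2}
[11] nor  $2, $3, $0  →  {$0:0, $1:1, $2:65533, $3:2}
[12] andi  $1, $3, 4  →  {$0:0, $1:0, $2:65533, $3:2}

8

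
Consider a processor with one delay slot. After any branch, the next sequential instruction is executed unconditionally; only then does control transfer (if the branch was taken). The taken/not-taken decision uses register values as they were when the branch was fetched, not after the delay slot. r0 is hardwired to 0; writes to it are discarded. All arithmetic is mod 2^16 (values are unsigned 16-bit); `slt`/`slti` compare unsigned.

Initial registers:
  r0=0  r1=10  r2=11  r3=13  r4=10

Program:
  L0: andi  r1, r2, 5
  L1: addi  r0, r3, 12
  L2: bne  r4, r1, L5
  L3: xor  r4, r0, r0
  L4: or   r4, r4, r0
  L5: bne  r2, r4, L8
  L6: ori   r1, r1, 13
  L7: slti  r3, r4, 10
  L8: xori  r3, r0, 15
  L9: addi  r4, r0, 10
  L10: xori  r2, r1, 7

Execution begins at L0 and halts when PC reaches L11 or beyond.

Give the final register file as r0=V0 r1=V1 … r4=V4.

PC=0  andi  r1, r2, 5        | r0=0 r1=1 r2=11 r3=13 r4=10
PC=1  addi  r0, r3, 12       | r0=0 r1=1 r2=11 r3=13 r4=10
PC=2  bne  r4, r1, L5        | r0=0 r1=1 r2=11 r3=13 r4=10  [TAKEN]
PC=3  xor  r4, r0, r0        | r0=0 r1=1 r2=11 r3=13 r4=0
PC=5  bne  r2, r4, L8        | r0=0 r1=1 r2=11 r3=13 r4=0  [TAKEN]
PC=6  ori   r1, r1, 13       | r0=0 r1=13 r2=11 r3=13 r4=0
PC=8  xori  r3, r0, 15       | r0=0 r1=13 r2=11 r3=15 r4=0
PC=9  addi  r4, r0, 10       | r0=0 r1=13 r2=11 r3=15 r4=10
PC=10 xori  r2, r1, 7        | r0=0 r1=13 r2=10 r3=15 r4=10

r0=0 r1=13 r2=10 r3=15 r4=10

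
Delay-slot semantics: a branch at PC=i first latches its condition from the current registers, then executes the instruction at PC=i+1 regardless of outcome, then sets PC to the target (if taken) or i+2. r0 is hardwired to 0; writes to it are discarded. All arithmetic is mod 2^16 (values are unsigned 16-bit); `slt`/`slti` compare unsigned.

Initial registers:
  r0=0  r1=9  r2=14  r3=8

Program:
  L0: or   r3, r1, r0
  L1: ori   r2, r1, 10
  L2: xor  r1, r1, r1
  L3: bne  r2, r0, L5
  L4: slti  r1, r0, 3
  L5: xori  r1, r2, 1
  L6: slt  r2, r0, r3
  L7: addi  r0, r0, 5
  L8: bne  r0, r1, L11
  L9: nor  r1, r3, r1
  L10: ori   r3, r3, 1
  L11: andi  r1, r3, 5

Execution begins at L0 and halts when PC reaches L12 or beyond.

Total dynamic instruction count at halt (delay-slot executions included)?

#0 or   r3, r1, r0 ; 0/9/14/9
#1 ori   r2, r1, 10 ; 0/9/11/9
#2 xor  r1, r1, r1 ; 0/0/11/9
#3 bne  r2, r0, L5 ; 0/0/11/9 ; →target
#4 slti  r1, r0, 3 ; 0/1/11/9
#5 xori  r1, r2, 1 ; 0/10/11/9
#6 slt  r2, r0, r3 ; 0/10/1/9
#7 addi  r0, r0, 5 ; 0/10/1/9
#8 bne  r0, r1, L11 ; 0/10/1/9 ; →target
#9 nor  r1, r3, r1 ; 0/65524/1/9
#11 andi  r1, r3, 5 ; 0/1/1/9

11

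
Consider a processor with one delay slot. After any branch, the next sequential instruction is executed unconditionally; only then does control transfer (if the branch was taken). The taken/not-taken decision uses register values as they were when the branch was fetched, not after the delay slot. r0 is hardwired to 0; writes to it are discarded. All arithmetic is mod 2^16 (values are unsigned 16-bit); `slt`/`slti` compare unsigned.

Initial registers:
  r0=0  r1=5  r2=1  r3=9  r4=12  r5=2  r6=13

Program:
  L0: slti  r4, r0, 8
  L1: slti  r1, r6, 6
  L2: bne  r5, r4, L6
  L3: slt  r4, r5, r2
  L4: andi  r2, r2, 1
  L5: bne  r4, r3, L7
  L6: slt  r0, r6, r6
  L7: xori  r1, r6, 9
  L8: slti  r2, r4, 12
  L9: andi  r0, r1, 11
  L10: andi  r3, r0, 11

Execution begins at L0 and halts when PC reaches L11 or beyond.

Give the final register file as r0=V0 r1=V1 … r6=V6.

r0=0 r1=4 r2=1 r3=0 r4=0 r5=2 r6=13

PC=0  slti  r4, r0, 8        | r0=0 r1=5 r2=1 r3=9 r4=1 r5=2 r6=13
PC=1  slti  r1, r6, 6        | r0=0 r1=0 r2=1 r3=9 r4=1 r5=2 r6=13
PC=2  bne  r5, r4, L6        | r0=0 r1=0 r2=1 r3=9 r4=1 r5=2 r6=13  [TAKEN]
PC=3  slt  r4, r5, r2        | r0=0 r1=0 r2=1 r3=9 r4=0 r5=2 r6=13
PC=6  slt  r0, r6, r6        | r0=0 r1=0 r2=1 r3=9 r4=0 r5=2 r6=13
PC=7  xori  r1, r6, 9        | r0=0 r1=4 r2=1 r3=9 r4=0 r5=2 r6=13
PC=8  slti  r2, r4, 12       | r0=0 r1=4 r2=1 r3=9 r4=0 r5=2 r6=13
PC=9  andi  r0, r1, 11       | r0=0 r1=4 r2=1 r3=9 r4=0 r5=2 r6=13
PC=10 andi  r3, r0, 11       | r0=0 r1=4 r2=1 r3=0 r4=0 r5=2 r6=13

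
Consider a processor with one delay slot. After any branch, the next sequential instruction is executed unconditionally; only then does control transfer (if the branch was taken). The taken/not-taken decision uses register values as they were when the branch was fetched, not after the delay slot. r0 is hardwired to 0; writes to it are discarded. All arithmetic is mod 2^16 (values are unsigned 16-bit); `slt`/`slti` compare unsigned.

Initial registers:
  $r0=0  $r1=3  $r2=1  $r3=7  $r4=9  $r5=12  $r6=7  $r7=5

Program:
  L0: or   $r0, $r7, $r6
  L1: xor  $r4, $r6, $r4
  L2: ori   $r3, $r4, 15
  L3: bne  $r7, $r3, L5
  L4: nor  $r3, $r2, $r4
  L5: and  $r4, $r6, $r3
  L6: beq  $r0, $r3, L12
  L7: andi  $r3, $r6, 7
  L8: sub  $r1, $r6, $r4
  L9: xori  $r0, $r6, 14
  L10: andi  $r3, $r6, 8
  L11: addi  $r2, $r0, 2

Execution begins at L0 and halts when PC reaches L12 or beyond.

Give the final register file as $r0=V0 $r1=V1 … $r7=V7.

$r0=0 $r1=7 $r2=2 $r3=0 $r4=0 $r5=12 $r6=7 $r7=5

PC=0  or   $r0, $r7, $r6     | $r0=0 $r1=3 $r2=1 $r3=7 $r4=9 $r5=12 $r6=7 $r7=5
PC=1  xor  $r4, $r6, $r4     | $r0=0 $r1=3 $r2=1 $r3=7 $r4=14 $r5=12 $r6=7 $r7=5
PC=2  ori   $r3, $r4, 15     | $r0=0 $r1=3 $r2=1 $r3=15 $r4=14 $r5=12 $r6=7 $r7=5
PC=3  bne  $r7, $r3, L5      | $r0=0 $r1=3 $r2=1 $r3=15 $r4=14 $r5=12 $r6=7 $r7=5  [TAKEN]
PC=4  nor  $r3, $r2, $r4     | $r0=0 $r1=3 $r2=1 $r3=65520 $r4=14 $r5=12 $r6=7 $r7=5
PC=5  and  $r4, $r6, $r3     | $r0=0 $r1=3 $r2=1 $r3=65520 $r4=0 $r5=12 $r6=7 $r7=5
PC=6  beq  $r0, $r3, L12     | $r0=0 $r1=3 $r2=1 $r3=65520 $r4=0 $r5=12 $r6=7 $r7=5  [not taken]
PC=7  andi  $r3, $r6, 7      | $r0=0 $r1=3 $r2=1 $r3=7 $r4=0 $r5=12 $r6=7 $r7=5
PC=8  sub  $r1, $r6, $r4     | $r0=0 $r1=7 $r2=1 $r3=7 $r4=0 $r5=12 $r6=7 $r7=5
PC=9  xori  $r0, $r6, 14     | $r0=0 $r1=7 $r2=1 $r3=7 $r4=0 $r5=12 $r6=7 $r7=5
PC=10 andi  $r3, $r6, 8      | $r0=0 $r1=7 $r2=1 $r3=0 $r4=0 $r5=12 $r6=7 $r7=5
PC=11 addi  $r2, $r0, 2      | $r0=0 $r1=7 $r2=2 $r3=0 $r4=0 $r5=12 $r6=7 $r7=5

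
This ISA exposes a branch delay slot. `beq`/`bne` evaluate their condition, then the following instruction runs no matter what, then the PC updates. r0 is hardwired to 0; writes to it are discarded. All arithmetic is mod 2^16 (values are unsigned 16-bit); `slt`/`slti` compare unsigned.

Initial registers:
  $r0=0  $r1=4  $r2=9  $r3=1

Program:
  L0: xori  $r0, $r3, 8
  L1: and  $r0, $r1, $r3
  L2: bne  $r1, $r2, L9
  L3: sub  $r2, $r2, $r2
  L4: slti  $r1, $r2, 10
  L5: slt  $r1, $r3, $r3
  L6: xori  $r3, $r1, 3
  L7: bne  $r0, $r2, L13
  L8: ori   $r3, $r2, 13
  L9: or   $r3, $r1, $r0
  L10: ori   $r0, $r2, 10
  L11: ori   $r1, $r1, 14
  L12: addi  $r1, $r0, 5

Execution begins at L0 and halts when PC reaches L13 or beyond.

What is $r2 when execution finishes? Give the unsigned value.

  step pc=0: xori  $r0, $r3, 8  regs=(0,4,9,1)
  step pc=1: and  $r0, $r1, $r3  regs=(0,4,9,1)
  step pc=2: bne  $r1, $r2, L9  cond=T  regs=(0,4,9,1)
  step pc=3: sub  $r2, $r2, $r2  regs=(0,4,0,1)
  step pc=9: or   $r3, $r1, $r0  regs=(0,4,0,4)
  step pc=10: ori   $r0, $r2, 10  regs=(0,4,0,4)
  step pc=11: ori   $r1, $r1, 14  regs=(0,14,0,4)
  step pc=12: addi  $r1, $r0, 5  regs=(0,5,0,4)

0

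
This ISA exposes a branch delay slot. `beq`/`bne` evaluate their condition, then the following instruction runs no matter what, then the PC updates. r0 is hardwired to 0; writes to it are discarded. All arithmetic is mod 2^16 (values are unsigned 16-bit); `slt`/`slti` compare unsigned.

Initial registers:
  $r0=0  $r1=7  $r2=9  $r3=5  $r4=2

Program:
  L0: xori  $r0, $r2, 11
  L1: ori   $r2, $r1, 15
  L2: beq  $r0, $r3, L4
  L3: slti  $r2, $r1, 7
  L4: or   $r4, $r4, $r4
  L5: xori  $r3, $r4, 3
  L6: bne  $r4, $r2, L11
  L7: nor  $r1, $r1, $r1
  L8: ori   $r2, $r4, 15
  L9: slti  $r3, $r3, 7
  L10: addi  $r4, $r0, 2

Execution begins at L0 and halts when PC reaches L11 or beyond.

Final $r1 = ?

  step pc=0: xori  $r0, $r2, 11  regs=(0,7,9,5,2)
  step pc=1: ori   $r2, $r1, 15  regs=(0,7,15,5,2)
  step pc=2: beq  $r0, $r3, L4  cond=F  regs=(0,7,15,5,2)
  step pc=3: slti  $r2, $r1, 7  regs=(0,7,0,5,2)
  step pc=4: or   $r4, $r4, $r4  regs=(0,7,0,5,2)
  step pc=5: xori  $r3, $r4, 3  regs=(0,7,0,1,2)
  step pc=6: bne  $r4, $r2, L11  cond=T  regs=(0,7,0,1,2)
  step pc=7: nor  $r1, $r1, $r1  regs=(0,65528,0,1,2)

65528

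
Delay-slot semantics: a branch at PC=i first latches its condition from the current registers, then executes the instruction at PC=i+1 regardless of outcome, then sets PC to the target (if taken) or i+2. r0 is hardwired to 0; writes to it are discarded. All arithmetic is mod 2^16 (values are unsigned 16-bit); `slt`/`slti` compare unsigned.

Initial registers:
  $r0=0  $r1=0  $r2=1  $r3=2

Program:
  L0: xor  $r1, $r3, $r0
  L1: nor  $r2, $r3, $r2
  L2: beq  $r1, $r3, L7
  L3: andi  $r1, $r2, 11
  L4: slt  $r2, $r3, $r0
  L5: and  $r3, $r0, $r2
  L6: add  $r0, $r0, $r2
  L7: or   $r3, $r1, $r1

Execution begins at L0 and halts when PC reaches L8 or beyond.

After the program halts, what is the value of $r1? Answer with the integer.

8

  step pc=0: xor  $r1, $r3, $r0  regs=(0,2,1,2)
  step pc=1: nor  $r2, $r3, $r2  regs=(0,2,65532,2)
  step pc=2: beq  $r1, $r3, L7  cond=T  regs=(0,2,65532,2)
  step pc=3: andi  $r1, $r2, 11  regs=(0,8,65532,2)
  step pc=7: or   $r3, $r1, $r1  regs=(0,8,65532,8)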